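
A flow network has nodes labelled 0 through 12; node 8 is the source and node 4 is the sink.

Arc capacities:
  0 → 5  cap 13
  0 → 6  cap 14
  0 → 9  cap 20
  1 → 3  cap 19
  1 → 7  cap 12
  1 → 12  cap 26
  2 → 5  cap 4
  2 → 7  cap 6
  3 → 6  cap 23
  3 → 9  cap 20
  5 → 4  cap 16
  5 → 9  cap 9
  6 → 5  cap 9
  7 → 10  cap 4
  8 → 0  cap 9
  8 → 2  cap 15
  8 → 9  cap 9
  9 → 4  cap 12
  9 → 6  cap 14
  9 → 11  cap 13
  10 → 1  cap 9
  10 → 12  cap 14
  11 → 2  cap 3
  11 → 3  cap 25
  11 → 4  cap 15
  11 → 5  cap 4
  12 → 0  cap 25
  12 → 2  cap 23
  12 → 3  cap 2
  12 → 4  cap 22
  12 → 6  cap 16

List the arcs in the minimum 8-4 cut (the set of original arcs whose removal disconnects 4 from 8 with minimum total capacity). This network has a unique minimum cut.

Min-cut arcs: {(2,5), (7,10), (8,0), (8,9)} (total capacity 26)

augment #1: 8→9→4 push 9
augment #2: 8→0→5→4 push 9
augment #3: 8→2→5→4 push 4
augment #4: 8→2→7→10→12→4 push 4
max flow = 26; residual-reachable set from 8 gives S-side
cut edges (S→T): {(2,5), (7,10), (8,0), (8,9)} total cap 26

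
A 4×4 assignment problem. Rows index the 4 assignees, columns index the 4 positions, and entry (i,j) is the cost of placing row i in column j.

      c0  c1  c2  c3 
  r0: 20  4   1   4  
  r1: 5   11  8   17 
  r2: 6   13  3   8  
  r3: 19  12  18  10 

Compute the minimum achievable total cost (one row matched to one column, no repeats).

optimal assignment: row0→col1 (cost 4), row1→col0 (cost 5), row2→col2 (cost 3), row3→col3 (cost 10)
total = 4 + 5 + 3 + 10 = 22

Minimum assignment cost: 22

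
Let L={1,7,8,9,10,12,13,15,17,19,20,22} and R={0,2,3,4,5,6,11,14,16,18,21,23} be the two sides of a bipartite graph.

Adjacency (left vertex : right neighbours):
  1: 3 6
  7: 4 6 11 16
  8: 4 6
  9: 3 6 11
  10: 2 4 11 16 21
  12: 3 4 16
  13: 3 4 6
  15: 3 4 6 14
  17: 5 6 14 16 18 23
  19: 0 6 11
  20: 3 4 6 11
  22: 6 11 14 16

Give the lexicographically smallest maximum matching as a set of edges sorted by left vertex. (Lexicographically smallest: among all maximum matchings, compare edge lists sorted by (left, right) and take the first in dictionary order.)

|M| = 9 (so the lex-smallest maximum matching has 9 edges)
process left vertices in ascending order; for each, take the smallest-labelled available neighbour that still permits 9 edges overall, or leave it unmatched if none does
lex-smallest matching: {1-3, 7-4, 8-6, 9-11, 10-2, 12-16, 15-14, 17-5, 19-0}

Lex-smallest maximum matching: {(1,3), (7,4), (8,6), (9,11), (10,2), (12,16), (15,14), (17,5), (19,0)}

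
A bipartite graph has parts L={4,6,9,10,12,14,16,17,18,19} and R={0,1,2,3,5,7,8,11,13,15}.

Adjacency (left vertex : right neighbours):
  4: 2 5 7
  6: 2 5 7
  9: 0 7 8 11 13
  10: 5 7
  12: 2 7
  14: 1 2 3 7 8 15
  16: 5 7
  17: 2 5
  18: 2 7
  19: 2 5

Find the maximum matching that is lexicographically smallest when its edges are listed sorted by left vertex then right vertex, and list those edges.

Lex-smallest maximum matching: {(4,2), (6,5), (9,0), (10,7), (14,1)}

|M| = 5 (so the lex-smallest maximum matching has 5 edges)
process left vertices in ascending order; for each, take the smallest-labelled available neighbour that still permits 5 edges overall, or leave it unmatched if none does
lex-smallest matching: {4-2, 6-5, 9-0, 10-7, 14-1}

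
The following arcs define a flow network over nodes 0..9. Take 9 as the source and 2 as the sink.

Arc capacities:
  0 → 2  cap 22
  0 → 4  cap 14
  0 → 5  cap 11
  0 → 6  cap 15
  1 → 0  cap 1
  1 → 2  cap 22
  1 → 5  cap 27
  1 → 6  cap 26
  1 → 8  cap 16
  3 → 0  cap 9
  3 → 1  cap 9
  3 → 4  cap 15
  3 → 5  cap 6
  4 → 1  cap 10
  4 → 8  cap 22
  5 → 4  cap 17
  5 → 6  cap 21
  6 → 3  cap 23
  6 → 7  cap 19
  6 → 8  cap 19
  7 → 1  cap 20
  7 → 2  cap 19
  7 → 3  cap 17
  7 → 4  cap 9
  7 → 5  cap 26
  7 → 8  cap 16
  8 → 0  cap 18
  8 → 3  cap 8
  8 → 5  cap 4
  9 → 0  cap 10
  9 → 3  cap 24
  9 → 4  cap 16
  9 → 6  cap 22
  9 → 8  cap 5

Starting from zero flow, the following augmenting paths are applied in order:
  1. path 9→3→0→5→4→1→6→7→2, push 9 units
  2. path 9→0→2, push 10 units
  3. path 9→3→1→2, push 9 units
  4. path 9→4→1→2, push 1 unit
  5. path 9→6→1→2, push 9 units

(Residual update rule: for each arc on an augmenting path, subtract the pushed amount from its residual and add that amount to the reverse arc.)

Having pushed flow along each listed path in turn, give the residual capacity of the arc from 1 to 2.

Residual capacity of (1,2): 3

after path 1 (9→3→0→5→4→1→6→7→2, push 9): res(1,2)=22
after path 2 (9→0→2, push 10): res(1,2)=22
after path 3 (9→3→1→2, push 9): res(1,2)=13
after path 4 (9→4→1→2, push 1): res(1,2)=12
after path 5 (9→6→1→2, push 9): res(1,2)=3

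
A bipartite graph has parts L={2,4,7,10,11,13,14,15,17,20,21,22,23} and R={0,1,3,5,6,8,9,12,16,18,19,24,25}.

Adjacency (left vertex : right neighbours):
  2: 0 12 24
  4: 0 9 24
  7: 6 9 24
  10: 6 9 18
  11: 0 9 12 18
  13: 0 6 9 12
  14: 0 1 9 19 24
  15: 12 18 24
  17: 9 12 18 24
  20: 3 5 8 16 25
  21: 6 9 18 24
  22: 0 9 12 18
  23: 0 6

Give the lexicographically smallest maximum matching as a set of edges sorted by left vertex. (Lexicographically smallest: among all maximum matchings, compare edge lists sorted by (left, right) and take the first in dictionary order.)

|M| = 8 (so the lex-smallest maximum matching has 8 edges)
process left vertices in ascending order; for each, take the smallest-labelled available neighbour that still permits 8 edges overall, or leave it unmatched if none does
lex-smallest matching: {2-0, 4-9, 7-6, 10-18, 11-12, 14-1, 15-24, 20-3}

Lex-smallest maximum matching: {(2,0), (4,9), (7,6), (10,18), (11,12), (14,1), (15,24), (20,3)}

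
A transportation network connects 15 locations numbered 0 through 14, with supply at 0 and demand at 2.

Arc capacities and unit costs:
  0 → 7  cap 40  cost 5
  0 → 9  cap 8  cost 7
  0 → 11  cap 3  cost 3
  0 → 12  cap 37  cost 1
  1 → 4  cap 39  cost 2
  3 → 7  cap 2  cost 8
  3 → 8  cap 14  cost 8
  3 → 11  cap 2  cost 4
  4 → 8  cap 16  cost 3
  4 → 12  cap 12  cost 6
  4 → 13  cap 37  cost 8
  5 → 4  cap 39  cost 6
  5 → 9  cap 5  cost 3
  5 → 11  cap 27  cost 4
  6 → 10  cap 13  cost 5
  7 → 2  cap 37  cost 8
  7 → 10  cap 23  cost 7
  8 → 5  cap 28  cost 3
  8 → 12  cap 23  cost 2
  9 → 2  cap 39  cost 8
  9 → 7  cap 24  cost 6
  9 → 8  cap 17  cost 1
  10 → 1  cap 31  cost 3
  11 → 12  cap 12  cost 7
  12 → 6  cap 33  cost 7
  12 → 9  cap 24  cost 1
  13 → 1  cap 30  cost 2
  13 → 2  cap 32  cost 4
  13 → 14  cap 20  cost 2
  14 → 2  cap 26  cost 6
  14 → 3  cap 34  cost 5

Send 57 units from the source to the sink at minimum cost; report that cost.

Minimum cost for 57 units: 669

shortest-cost path #1: 0→12→9→2 push 24 @ unit cost 10 (adds 240)
shortest-cost path #2: 0→7→2 push 33 @ unit cost 13 (adds 429)
total cost = 669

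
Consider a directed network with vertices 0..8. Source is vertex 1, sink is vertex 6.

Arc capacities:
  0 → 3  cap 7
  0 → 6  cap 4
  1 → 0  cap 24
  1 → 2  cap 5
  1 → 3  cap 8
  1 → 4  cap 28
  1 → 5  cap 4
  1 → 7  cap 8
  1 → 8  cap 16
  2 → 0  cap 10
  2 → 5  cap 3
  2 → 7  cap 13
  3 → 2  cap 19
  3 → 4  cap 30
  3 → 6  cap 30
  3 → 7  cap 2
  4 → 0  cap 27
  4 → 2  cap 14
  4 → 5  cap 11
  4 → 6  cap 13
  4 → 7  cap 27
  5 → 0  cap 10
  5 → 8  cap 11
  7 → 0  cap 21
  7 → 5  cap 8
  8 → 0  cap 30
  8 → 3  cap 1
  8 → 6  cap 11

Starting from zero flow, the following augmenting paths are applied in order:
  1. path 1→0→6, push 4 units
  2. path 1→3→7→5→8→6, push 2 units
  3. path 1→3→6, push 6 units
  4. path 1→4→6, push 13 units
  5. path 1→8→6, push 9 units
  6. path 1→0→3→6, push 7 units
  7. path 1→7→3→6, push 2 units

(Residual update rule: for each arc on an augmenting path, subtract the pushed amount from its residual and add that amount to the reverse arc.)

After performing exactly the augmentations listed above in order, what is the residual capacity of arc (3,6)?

after path 1 (1→0→6, push 4): res(3,6)=30
after path 2 (1→3→7→5→8→6, push 2): res(3,6)=30
after path 3 (1→3→6, push 6): res(3,6)=24
after path 4 (1→4→6, push 13): res(3,6)=24
after path 5 (1→8→6, push 9): res(3,6)=24
after path 6 (1→0→3→6, push 7): res(3,6)=17
after path 7 (1→7→3→6, push 2): res(3,6)=15

Residual capacity of (3,6): 15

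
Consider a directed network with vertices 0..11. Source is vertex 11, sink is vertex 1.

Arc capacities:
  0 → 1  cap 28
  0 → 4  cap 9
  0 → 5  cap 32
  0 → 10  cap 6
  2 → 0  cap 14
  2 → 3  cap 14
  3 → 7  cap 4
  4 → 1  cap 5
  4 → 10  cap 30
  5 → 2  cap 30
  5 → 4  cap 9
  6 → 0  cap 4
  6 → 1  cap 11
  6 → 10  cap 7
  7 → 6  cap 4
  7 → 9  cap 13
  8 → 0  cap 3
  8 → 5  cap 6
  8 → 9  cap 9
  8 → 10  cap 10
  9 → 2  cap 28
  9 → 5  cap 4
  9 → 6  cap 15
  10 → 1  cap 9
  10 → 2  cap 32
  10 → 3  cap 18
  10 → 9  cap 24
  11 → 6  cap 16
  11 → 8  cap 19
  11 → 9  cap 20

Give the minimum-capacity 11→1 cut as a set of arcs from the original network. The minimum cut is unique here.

augment #1: 11→6→1 push 11
augment #2: 11→6→0→1 push 4
augment #3: 11→6→10→1 push 1
augment #4: 11→8→0→1 push 3
augment #5: 11→8→10→1 push 8
augment #6: 11→8→5→4→1 push 5
augment #7: 11→9→2→0→1 push 14
max flow = 46; residual-reachable set from 11 gives S-side
cut edges (S→T): {(2,0), (4,1), (6,0), (6,1), (8,0), (10,1)} total cap 46

Min-cut arcs: {(2,0), (4,1), (6,0), (6,1), (8,0), (10,1)} (total capacity 46)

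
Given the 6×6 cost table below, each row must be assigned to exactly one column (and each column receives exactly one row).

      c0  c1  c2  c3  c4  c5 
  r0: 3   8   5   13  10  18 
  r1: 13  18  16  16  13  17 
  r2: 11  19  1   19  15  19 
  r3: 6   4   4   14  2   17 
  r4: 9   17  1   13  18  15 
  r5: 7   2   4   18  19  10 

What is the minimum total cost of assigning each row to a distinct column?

Minimum assignment cost: 38

optimal assignment: row0→col0 (cost 3), row1→col5 (cost 17), row2→col2 (cost 1), row3→col4 (cost 2), row4→col3 (cost 13), row5→col1 (cost 2)
total = 3 + 17 + 1 + 2 + 13 + 2 = 38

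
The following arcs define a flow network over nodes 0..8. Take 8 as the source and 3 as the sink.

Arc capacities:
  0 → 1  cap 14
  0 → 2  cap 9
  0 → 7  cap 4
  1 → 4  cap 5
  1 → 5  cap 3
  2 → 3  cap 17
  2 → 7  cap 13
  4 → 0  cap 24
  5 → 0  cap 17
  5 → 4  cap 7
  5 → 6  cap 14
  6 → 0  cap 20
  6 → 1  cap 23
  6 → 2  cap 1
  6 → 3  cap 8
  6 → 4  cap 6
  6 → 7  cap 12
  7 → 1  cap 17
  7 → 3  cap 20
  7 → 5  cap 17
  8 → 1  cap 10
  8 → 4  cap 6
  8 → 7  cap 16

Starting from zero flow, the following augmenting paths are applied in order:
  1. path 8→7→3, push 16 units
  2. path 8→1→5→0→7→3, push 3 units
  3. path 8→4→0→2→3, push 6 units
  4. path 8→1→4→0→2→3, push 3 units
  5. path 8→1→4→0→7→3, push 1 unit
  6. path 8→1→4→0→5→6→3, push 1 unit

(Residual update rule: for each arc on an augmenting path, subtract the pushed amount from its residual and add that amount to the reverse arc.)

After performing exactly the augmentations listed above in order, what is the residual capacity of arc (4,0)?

Residual capacity of (4,0): 13

after path 1 (8→7→3, push 16): res(4,0)=24
after path 2 (8→1→5→0→7→3, push 3): res(4,0)=24
after path 3 (8→4→0→2→3, push 6): res(4,0)=18
after path 4 (8→1→4→0→2→3, push 3): res(4,0)=15
after path 5 (8→1→4→0→7→3, push 1): res(4,0)=14
after path 6 (8→1→4→0→5→6→3, push 1): res(4,0)=13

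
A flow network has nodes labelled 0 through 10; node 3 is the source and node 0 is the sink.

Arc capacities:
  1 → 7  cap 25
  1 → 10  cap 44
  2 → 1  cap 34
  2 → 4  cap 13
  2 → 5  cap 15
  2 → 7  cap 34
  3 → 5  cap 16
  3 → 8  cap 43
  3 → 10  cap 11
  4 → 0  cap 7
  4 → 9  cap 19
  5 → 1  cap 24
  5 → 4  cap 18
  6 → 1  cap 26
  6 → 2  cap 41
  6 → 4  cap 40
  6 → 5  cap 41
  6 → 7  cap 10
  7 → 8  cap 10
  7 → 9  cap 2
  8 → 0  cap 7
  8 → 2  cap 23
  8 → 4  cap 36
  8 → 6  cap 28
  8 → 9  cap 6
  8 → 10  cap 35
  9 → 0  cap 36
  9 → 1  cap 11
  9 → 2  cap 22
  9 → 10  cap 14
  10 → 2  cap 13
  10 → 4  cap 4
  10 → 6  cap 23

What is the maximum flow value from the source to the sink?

augment #1: 3→8→0 bottleneck 7, total now 7
augment #2: 3→5→4→0 bottleneck 7, total now 14
augment #3: 3→8→9→0 bottleneck 6, total now 20
augment #4: 3→5→4→9→0 bottleneck 9, total now 29
augment #5: 3→8→4→9→0 bottleneck 10, total now 39
augment #6: 3→8→2→7→9→0 bottleneck 2, total now 41

Maximum flow value: 41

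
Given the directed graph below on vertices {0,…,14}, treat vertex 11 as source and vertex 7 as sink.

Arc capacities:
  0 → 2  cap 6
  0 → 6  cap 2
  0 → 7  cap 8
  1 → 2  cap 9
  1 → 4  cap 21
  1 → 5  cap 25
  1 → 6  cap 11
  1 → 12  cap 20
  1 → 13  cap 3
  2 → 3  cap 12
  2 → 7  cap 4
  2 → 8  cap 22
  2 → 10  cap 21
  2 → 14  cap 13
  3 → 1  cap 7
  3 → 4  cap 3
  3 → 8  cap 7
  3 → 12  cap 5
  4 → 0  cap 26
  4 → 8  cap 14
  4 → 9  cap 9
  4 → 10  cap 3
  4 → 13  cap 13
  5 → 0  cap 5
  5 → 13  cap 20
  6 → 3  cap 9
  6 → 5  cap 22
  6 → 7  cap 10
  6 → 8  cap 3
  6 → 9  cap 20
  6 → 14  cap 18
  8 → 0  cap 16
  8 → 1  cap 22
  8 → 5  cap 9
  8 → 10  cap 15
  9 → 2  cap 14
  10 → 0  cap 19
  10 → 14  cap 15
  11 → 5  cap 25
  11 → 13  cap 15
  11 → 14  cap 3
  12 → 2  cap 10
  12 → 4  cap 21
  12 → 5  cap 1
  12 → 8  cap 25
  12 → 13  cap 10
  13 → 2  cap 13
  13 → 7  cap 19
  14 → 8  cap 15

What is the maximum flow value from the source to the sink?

Maximum flow value: 40

augment #1: 11→13→7 bottleneck 15, total now 15
augment #2: 11→5→0→7 bottleneck 5, total now 20
augment #3: 11→5→13→7 bottleneck 4, total now 24
augment #4: 11→5→13→2→7 bottleneck 4, total now 28
augment #5: 11→14→8→0→7 bottleneck 3, total now 31
augment #6: 11→5→13→2→3→1→6→7 bottleneck 7, total now 38
augment #7: 11→5→13→2→8→0→6→7 bottleneck 2, total now 40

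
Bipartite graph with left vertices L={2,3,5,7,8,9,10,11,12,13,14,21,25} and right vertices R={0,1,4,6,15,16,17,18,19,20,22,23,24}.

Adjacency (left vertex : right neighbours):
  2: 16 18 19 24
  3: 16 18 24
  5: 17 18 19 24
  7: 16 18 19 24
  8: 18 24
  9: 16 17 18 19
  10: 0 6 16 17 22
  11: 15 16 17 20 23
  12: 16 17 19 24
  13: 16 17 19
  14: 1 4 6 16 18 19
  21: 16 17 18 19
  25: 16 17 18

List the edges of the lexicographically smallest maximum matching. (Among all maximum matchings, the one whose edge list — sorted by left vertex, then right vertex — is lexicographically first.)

Lex-smallest maximum matching: {(2,16), (3,18), (5,17), (7,19), (8,24), (10,0), (11,15), (14,1)}

|M| = 8 (so the lex-smallest maximum matching has 8 edges)
process left vertices in ascending order; for each, take the smallest-labelled available neighbour that still permits 8 edges overall, or leave it unmatched if none does
lex-smallest matching: {2-16, 3-18, 5-17, 7-19, 8-24, 10-0, 11-15, 14-1}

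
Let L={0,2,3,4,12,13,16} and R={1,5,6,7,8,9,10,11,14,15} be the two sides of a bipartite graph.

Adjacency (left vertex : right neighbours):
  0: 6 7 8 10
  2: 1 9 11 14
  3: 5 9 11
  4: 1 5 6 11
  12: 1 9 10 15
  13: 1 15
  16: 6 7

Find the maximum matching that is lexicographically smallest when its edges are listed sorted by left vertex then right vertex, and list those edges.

Lex-smallest maximum matching: {(0,6), (2,1), (3,5), (4,11), (12,9), (13,15), (16,7)}

|M| = 7 (so the lex-smallest maximum matching has 7 edges)
process left vertices in ascending order; for each, take the smallest-labelled available neighbour that still permits 7 edges overall, or leave it unmatched if none does
lex-smallest matching: {0-6, 2-1, 3-5, 4-11, 12-9, 13-15, 16-7}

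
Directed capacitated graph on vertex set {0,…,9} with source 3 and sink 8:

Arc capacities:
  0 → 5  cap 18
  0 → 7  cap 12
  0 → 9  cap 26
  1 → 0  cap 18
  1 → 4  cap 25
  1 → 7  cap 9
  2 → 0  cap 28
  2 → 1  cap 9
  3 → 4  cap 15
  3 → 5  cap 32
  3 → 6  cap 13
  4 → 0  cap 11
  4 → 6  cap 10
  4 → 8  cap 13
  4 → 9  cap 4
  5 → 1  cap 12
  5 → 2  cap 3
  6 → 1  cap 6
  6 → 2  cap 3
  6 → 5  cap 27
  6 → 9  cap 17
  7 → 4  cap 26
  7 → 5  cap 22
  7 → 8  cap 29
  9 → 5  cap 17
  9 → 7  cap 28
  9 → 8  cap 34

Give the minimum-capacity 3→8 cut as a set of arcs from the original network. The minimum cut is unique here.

Min-cut arcs: {(3,4), (3,6), (5,1), (5,2)} (total capacity 43)

augment #1: 3→4→8 push 13
augment #2: 3→4→9→8 push 2
augment #3: 3→6→9→8 push 13
augment #4: 3→5→1→7→8 push 9
augment #5: 3→5→1→0→7→8 push 3
augment #6: 3→5→2→0→7→8 push 3
max flow = 43; residual-reachable set from 3 gives S-side
cut edges (S→T): {(3,4), (3,6), (5,1), (5,2)} total cap 43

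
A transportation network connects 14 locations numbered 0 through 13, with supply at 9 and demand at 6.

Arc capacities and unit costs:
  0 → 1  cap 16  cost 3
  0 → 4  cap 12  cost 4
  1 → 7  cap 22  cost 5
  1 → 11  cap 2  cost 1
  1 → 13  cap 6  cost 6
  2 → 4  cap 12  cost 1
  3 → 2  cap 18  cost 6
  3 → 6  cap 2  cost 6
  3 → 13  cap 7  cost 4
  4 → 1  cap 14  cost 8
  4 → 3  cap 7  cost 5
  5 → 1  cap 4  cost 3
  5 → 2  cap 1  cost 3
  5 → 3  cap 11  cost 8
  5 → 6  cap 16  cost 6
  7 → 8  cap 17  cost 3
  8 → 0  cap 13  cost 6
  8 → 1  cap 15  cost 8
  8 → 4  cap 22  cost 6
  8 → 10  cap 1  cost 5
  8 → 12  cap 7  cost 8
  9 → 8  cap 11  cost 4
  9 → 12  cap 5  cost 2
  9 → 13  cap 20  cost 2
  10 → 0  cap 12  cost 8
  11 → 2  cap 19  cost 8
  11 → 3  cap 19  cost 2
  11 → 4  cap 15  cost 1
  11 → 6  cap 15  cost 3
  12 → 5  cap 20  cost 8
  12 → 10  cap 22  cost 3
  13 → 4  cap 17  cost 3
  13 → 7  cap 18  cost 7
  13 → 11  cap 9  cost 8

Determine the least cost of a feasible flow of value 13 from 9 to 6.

Minimum cost for 13 units: 181

shortest-cost path #1: 9→13→11→6 push 9 @ unit cost 13 (adds 117)
shortest-cost path #2: 9→12→5→6 push 4 @ unit cost 16 (adds 64)
total cost = 181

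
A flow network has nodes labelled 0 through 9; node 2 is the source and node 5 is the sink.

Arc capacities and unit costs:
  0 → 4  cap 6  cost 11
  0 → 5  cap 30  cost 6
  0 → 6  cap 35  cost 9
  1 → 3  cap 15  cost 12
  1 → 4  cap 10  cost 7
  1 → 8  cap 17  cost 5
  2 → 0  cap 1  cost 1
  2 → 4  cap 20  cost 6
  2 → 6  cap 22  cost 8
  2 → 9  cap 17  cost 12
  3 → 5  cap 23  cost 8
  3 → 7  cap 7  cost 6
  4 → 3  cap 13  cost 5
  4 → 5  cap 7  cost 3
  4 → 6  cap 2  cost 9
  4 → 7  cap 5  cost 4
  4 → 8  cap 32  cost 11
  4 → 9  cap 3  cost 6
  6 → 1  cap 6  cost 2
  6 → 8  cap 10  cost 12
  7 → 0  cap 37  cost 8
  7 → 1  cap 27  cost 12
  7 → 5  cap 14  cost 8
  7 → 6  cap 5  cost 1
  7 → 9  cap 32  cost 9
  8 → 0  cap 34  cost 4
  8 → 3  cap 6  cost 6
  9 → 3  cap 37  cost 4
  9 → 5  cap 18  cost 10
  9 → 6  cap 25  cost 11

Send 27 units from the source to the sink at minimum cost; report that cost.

shortest-cost path #1: 2→0→5 push 1 @ unit cost 7 (adds 7)
shortest-cost path #2: 2→4→5 push 7 @ unit cost 9 (adds 63)
shortest-cost path #3: 2→4→7→5 push 5 @ unit cost 18 (adds 90)
shortest-cost path #4: 2→4→3→5 push 8 @ unit cost 19 (adds 152)
shortest-cost path #5: 2→9→5 push 6 @ unit cost 22 (adds 132)
total cost = 444

Minimum cost for 27 units: 444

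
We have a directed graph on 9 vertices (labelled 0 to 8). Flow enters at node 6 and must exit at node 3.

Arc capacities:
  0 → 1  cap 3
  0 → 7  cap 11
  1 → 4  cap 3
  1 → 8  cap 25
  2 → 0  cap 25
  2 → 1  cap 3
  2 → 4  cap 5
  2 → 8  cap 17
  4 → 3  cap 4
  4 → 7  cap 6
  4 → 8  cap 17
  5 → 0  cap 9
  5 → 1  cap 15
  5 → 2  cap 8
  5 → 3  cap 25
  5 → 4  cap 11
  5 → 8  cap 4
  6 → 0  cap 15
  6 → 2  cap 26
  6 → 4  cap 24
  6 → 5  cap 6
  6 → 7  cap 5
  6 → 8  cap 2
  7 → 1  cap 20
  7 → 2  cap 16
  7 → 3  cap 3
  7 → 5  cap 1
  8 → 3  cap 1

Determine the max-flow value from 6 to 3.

Maximum flow value: 15

augment #1: 6→4→3 bottleneck 4, total now 4
augment #2: 6→5→3 bottleneck 6, total now 10
augment #3: 6→7→3 bottleneck 3, total now 13
augment #4: 6→8→3 bottleneck 1, total now 14
augment #5: 6→7→5→3 bottleneck 1, total now 15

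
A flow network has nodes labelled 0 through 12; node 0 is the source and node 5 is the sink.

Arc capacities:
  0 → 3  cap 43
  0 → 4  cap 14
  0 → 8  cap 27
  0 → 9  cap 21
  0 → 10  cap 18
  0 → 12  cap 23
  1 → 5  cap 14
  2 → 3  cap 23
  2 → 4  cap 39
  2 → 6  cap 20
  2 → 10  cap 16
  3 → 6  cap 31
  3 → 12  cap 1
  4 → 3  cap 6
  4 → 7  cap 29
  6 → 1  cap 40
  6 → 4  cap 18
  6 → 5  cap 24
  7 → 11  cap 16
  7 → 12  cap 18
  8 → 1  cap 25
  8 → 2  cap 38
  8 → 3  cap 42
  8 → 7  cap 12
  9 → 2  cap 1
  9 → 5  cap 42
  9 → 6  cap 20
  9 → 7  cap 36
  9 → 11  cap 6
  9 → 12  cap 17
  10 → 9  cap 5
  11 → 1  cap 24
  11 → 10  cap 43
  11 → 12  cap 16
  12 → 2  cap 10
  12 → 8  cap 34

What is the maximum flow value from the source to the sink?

augment #1: 0→9→5 bottleneck 21, total now 21
augment #2: 0→3→6→5 bottleneck 24, total now 45
augment #3: 0→8→1→5 bottleneck 14, total now 59
augment #4: 0→10→9→5 bottleneck 5, total now 64

Maximum flow value: 64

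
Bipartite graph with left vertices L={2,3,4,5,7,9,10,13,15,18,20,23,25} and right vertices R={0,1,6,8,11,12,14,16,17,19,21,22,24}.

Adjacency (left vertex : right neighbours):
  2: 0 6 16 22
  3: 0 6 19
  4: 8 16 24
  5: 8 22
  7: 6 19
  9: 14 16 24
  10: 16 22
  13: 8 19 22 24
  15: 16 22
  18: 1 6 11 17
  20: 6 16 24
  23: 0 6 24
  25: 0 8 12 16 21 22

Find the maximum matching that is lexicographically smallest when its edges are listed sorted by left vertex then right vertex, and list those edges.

Lex-smallest maximum matching: {(2,0), (3,6), (4,8), (5,22), (7,19), (9,14), (10,16), (13,24), (18,1), (25,12)}

|M| = 10 (so the lex-smallest maximum matching has 10 edges)
process left vertices in ascending order; for each, take the smallest-labelled available neighbour that still permits 10 edges overall, or leave it unmatched if none does
lex-smallest matching: {2-0, 3-6, 4-8, 5-22, 7-19, 9-14, 10-16, 13-24, 18-1, 25-12}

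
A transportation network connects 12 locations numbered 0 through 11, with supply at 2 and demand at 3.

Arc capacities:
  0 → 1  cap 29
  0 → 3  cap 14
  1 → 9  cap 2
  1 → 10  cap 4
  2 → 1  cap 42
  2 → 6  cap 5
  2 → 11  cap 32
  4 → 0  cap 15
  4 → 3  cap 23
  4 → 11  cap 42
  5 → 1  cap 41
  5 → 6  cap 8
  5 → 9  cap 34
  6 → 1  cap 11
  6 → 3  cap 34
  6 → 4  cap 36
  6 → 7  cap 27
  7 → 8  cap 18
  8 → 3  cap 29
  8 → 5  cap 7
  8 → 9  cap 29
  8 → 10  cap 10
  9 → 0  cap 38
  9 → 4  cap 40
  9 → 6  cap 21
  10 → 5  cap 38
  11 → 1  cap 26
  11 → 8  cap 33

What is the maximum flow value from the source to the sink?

augment #1: 2→6→3 bottleneck 5, total now 5
augment #2: 2→11→8→3 bottleneck 29, total now 34
augment #3: 2→1→9→0→3 bottleneck 2, total now 36
augment #4: 2→1→10→5→6→3 bottleneck 4, total now 40
augment #5: 2→11→8→5→6→3 bottleneck 3, total now 43

Maximum flow value: 43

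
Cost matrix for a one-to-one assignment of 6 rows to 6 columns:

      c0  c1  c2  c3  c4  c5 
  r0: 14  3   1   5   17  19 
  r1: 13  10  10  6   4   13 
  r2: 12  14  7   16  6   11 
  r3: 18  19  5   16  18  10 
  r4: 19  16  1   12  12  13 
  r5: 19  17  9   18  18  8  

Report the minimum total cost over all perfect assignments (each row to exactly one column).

Minimum assignment cost: 42

optimal assignment: row0→col1 (cost 3), row1→col3 (cost 6), row2→col4 (cost 6), row3→col0 (cost 18), row4→col2 (cost 1), row5→col5 (cost 8)
total = 3 + 6 + 6 + 18 + 1 + 8 = 42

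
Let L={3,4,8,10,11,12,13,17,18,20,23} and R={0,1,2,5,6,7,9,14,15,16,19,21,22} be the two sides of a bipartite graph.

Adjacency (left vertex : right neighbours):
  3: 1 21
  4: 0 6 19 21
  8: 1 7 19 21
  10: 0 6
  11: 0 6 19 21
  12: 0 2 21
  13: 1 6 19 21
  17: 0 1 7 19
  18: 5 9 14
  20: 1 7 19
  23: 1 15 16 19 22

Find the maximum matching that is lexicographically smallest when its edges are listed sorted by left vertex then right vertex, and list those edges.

Lex-smallest maximum matching: {(3,1), (4,0), (8,7), (10,6), (11,19), (12,2), (13,21), (18,5), (23,15)}

|M| = 9 (so the lex-smallest maximum matching has 9 edges)
process left vertices in ascending order; for each, take the smallest-labelled available neighbour that still permits 9 edges overall, or leave it unmatched if none does
lex-smallest matching: {3-1, 4-0, 8-7, 10-6, 11-19, 12-2, 13-21, 18-5, 23-15}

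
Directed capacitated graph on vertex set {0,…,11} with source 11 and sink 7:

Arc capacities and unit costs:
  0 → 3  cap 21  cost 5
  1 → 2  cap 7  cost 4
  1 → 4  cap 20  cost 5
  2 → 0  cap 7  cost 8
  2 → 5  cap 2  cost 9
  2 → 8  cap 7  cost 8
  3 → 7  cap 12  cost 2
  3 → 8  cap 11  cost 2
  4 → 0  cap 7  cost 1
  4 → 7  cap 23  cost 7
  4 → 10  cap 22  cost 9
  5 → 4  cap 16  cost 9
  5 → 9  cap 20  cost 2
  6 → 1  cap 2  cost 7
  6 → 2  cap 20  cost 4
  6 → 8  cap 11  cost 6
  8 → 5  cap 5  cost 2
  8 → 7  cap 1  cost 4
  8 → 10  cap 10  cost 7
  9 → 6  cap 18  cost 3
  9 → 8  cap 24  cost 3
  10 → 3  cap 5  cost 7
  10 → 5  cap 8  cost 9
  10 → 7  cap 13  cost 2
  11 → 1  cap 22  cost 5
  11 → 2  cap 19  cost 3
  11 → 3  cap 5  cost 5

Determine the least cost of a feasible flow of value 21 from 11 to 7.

shortest-cost path #1: 11→3→7 push 5 @ unit cost 7 (adds 35)
shortest-cost path #2: 11→2→8→7 push 1 @ unit cost 15 (adds 15)
shortest-cost path #3: 11→1→4→7 push 15 @ unit cost 17 (adds 255)
total cost = 305

Minimum cost for 21 units: 305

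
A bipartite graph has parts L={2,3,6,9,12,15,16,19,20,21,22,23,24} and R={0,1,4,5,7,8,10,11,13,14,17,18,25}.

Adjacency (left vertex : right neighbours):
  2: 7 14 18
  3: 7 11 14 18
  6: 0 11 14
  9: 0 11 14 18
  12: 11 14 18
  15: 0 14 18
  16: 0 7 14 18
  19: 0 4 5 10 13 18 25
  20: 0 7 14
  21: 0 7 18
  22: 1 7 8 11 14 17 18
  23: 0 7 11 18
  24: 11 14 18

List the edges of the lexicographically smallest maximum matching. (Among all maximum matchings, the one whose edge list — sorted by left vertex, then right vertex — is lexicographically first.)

|M| = 7 (so the lex-smallest maximum matching has 7 edges)
process left vertices in ascending order; for each, take the smallest-labelled available neighbour that still permits 7 edges overall, or leave it unmatched if none does
lex-smallest matching: {2-7, 3-11, 6-0, 9-14, 12-18, 19-4, 22-1}

Lex-smallest maximum matching: {(2,7), (3,11), (6,0), (9,14), (12,18), (19,4), (22,1)}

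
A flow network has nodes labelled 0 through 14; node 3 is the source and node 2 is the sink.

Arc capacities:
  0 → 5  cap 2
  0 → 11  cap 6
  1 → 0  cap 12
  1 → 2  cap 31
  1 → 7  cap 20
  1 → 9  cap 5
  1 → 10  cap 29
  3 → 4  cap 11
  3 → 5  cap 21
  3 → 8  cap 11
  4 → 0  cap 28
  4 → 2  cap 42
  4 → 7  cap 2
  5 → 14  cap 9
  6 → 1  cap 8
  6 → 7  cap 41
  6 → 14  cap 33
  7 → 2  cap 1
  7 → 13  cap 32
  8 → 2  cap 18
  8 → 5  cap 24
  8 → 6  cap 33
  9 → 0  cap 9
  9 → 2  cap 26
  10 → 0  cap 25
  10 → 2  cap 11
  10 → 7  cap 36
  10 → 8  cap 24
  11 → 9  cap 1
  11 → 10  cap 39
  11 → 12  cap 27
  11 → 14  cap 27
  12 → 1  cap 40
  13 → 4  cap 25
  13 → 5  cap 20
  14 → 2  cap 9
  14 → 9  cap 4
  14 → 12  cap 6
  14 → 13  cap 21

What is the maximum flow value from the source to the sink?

augment #1: 3→4→2 bottleneck 11, total now 11
augment #2: 3→8→2 bottleneck 11, total now 22
augment #3: 3→5→14→2 bottleneck 9, total now 31

Maximum flow value: 31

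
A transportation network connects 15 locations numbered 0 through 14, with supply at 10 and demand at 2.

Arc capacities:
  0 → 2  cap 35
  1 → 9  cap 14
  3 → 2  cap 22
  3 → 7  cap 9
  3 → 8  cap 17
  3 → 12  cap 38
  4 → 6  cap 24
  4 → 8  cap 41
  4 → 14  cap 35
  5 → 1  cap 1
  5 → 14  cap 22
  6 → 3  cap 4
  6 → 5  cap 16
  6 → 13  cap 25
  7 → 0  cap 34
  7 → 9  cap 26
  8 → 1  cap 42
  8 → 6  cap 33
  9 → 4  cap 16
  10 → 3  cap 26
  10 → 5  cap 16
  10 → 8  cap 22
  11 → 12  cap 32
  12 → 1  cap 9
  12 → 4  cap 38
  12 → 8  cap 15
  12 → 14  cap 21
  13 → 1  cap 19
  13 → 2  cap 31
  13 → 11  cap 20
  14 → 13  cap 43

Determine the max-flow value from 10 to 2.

Maximum flow value: 61

augment #1: 10→3→2 bottleneck 22, total now 22
augment #2: 10→3→7→0→2 bottleneck 4, total now 26
augment #3: 10→5→14→13→2 bottleneck 16, total now 42
augment #4: 10→8→6→13→2 bottleneck 15, total now 57
augment #5: 10→8→6→3→7→0→2 bottleneck 4, total now 61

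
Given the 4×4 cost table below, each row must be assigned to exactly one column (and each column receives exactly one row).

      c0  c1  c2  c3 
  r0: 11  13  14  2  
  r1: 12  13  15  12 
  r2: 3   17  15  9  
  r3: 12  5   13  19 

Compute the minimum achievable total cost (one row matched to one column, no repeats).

Minimum assignment cost: 25

optimal assignment: row0→col3 (cost 2), row1→col2 (cost 15), row2→col0 (cost 3), row3→col1 (cost 5)
total = 2 + 15 + 3 + 5 = 25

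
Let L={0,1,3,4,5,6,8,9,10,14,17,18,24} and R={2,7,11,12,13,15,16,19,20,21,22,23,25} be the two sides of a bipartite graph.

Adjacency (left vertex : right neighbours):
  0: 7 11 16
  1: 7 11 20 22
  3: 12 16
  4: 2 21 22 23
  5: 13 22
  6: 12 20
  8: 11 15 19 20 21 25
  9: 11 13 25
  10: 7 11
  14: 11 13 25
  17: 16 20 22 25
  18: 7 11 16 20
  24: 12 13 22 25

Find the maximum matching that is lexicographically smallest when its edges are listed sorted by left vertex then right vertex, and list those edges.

Lex-smallest maximum matching: {(0,7), (1,11), (3,12), (4,2), (5,13), (6,20), (8,15), (9,25), (17,16), (24,22)}

|M| = 10 (so the lex-smallest maximum matching has 10 edges)
process left vertices in ascending order; for each, take the smallest-labelled available neighbour that still permits 10 edges overall, or leave it unmatched if none does
lex-smallest matching: {0-7, 1-11, 3-12, 4-2, 5-13, 6-20, 8-15, 9-25, 17-16, 24-22}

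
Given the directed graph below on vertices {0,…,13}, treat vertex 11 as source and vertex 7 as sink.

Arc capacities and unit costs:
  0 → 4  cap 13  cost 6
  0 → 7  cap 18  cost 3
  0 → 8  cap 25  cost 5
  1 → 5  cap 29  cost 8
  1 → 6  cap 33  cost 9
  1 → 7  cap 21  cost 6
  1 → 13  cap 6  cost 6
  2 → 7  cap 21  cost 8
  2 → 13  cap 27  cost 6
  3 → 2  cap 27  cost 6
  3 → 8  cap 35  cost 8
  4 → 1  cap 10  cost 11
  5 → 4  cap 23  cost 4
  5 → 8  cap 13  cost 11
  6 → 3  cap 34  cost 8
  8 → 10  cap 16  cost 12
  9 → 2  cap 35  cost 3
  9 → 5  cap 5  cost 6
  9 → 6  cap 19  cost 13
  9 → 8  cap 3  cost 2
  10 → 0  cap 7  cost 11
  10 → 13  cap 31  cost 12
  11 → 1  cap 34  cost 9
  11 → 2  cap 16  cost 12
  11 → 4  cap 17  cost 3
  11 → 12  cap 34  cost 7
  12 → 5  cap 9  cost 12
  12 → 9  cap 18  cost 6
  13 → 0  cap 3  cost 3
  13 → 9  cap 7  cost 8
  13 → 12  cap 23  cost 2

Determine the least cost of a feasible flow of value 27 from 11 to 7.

Minimum cost for 27 units: 435

shortest-cost path #1: 11→1→7 push 21 @ unit cost 15 (adds 315)
shortest-cost path #2: 11→2→7 push 6 @ unit cost 20 (adds 120)
total cost = 435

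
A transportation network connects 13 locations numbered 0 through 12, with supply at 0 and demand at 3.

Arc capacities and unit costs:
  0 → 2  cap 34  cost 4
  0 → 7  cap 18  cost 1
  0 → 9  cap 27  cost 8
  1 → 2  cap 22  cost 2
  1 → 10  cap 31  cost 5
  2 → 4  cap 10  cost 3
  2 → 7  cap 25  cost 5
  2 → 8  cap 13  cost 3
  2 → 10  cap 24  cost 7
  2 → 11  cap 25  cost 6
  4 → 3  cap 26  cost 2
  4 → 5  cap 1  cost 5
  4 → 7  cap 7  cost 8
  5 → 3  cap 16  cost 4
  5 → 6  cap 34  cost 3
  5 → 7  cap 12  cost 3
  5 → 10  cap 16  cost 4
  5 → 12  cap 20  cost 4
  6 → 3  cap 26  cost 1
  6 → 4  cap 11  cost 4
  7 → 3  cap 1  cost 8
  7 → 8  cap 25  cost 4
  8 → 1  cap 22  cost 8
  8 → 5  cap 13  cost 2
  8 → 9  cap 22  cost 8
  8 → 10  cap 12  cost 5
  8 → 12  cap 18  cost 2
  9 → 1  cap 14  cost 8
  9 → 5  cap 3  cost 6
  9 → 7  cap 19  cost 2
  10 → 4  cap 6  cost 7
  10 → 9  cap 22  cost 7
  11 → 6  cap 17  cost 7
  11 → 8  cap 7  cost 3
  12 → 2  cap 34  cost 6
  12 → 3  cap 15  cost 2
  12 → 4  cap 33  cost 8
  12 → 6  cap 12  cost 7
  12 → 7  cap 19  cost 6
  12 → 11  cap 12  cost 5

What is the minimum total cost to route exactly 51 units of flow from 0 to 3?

Minimum cost for 51 units: 613

shortest-cost path #1: 0→2→4→3 push 10 @ unit cost 9 (adds 90)
shortest-cost path #2: 0→7→3 push 1 @ unit cost 9 (adds 9)
shortest-cost path #3: 0→7→8→12→3 push 15 @ unit cost 9 (adds 135)
shortest-cost path #4: 0→7→8→5→3 push 2 @ unit cost 11 (adds 22)
shortest-cost path #5: 0→2→8→5→3 push 11 @ unit cost 13 (adds 143)
shortest-cost path #6: 0→2→8→12→6→3 push 2 @ unit cost 17 (adds 34)
shortest-cost path #7: 0→9→5→3 push 3 @ unit cost 18 (adds 54)
shortest-cost path #8: 0→2→11→6→3 push 7 @ unit cost 18 (adds 126)
total cost = 613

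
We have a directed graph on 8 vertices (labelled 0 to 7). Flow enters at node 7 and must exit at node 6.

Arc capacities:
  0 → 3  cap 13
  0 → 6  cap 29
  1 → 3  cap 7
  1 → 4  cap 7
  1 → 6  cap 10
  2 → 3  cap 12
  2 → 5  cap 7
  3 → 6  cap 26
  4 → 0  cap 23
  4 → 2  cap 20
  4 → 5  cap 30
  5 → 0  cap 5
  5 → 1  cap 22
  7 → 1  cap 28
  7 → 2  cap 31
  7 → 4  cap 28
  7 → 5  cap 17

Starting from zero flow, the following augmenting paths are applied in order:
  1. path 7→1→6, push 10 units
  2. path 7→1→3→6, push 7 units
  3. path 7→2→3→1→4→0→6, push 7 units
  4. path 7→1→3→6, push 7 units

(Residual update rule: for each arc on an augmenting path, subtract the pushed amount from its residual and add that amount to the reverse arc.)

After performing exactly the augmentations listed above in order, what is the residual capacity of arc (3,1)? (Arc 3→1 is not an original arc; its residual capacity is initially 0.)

after path 1 (7→1→6, push 10): res(3,1)=0
after path 2 (7→1→3→6, push 7): res(3,1)=7
after path 3 (7→2→3→1→4→0→6, push 7): res(3,1)=0
after path 4 (7→1→3→6, push 7): res(3,1)=7

Residual capacity of (3,1): 7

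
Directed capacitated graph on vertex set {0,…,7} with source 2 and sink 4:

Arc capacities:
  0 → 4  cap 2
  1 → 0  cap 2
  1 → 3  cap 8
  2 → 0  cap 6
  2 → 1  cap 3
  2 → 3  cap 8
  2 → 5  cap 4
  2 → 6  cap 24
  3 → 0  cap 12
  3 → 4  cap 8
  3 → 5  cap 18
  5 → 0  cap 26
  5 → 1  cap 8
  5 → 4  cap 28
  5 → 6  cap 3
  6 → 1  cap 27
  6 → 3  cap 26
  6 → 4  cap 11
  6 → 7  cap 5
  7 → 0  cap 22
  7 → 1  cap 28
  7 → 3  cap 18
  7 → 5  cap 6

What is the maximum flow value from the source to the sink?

Maximum flow value: 41

augment #1: 2→0→4 bottleneck 2, total now 2
augment #2: 2→3→4 bottleneck 8, total now 10
augment #3: 2→5→4 bottleneck 4, total now 14
augment #4: 2→6→4 bottleneck 11, total now 25
augment #5: 2→1→3→5→4 bottleneck 3, total now 28
augment #6: 2→6→3→5→4 bottleneck 13, total now 41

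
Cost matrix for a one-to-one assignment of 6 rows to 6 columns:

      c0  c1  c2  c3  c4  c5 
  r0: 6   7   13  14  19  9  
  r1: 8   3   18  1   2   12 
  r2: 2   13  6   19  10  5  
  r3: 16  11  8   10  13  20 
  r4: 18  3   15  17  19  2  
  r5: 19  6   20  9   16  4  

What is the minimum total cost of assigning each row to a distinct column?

Minimum assignment cost: 30

optimal assignment: row0→col1 (cost 7), row1→col4 (cost 2), row2→col0 (cost 2), row3→col2 (cost 8), row4→col5 (cost 2), row5→col3 (cost 9)
total = 7 + 2 + 2 + 8 + 2 + 9 = 30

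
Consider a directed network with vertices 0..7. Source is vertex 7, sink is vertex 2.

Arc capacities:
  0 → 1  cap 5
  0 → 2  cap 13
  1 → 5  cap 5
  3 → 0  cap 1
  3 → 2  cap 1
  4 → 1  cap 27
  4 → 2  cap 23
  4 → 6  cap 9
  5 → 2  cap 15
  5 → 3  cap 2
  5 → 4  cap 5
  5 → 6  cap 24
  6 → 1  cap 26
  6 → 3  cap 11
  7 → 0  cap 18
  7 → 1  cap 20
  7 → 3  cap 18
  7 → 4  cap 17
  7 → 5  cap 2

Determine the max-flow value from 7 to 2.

augment #1: 7→0→2 bottleneck 13, total now 13
augment #2: 7→3→2 bottleneck 1, total now 14
augment #3: 7→4→2 bottleneck 17, total now 31
augment #4: 7→5→2 bottleneck 2, total now 33
augment #5: 7→1→5→2 bottleneck 5, total now 38

Maximum flow value: 38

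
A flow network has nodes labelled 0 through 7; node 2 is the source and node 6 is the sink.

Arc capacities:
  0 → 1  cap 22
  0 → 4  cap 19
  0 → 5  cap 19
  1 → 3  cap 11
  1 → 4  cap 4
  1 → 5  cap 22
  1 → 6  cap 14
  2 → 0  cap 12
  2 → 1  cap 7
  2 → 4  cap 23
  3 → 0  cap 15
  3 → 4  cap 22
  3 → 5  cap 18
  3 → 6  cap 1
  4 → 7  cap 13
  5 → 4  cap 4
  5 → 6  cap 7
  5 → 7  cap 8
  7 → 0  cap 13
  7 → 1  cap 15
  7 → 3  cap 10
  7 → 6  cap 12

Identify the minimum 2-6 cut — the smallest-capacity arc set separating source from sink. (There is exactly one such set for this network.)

Min-cut arcs: {(2,0), (2,1), (4,7)} (total capacity 32)

augment #1: 2→1→6 push 7
augment #2: 2→0→1→6 push 7
augment #3: 2→0→5→6 push 5
augment #4: 2→4→7→6 push 12
augment #5: 2→4→7→3→6 push 1
max flow = 32; residual-reachable set from 2 gives S-side
cut edges (S→T): {(2,0), (2,1), (4,7)} total cap 32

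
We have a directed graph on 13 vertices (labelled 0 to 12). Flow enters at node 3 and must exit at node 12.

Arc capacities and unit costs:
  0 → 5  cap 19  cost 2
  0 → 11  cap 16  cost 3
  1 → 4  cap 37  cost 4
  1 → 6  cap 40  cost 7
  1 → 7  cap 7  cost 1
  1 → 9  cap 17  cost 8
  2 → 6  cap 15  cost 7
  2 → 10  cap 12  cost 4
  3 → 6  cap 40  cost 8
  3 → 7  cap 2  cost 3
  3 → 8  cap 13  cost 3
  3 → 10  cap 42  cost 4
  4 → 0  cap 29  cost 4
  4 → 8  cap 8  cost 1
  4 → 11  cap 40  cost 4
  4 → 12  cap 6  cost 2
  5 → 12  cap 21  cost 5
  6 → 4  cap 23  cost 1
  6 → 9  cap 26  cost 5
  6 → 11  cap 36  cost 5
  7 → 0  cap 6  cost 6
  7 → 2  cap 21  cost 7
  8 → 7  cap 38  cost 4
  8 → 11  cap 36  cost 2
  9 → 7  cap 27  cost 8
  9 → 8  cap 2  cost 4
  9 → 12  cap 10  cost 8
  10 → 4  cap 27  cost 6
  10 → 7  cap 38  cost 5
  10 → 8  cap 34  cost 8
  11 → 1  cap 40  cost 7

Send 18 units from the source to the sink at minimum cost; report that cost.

shortest-cost path #1: 3→6→4→12 push 6 @ unit cost 11 (adds 66)
shortest-cost path #2: 3→7→0→5→12 push 2 @ unit cost 16 (adds 32)
shortest-cost path #3: 3→6→4→0→5→12 push 10 @ unit cost 20 (adds 200)
total cost = 298

Minimum cost for 18 units: 298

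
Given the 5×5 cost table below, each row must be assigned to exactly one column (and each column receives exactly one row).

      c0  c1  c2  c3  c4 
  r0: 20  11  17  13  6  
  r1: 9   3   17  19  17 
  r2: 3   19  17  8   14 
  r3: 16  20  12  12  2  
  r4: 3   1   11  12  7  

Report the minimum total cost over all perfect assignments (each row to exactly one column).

Minimum assignment cost: 32

one of 2 optimal assignments: row0→col3 (cost 13), row1→col1 (cost 3), row2→col0 (cost 3), row3→col4 (cost 2), row4→col2 (cost 11)
total = 13 + 3 + 3 + 2 + 11 = 32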